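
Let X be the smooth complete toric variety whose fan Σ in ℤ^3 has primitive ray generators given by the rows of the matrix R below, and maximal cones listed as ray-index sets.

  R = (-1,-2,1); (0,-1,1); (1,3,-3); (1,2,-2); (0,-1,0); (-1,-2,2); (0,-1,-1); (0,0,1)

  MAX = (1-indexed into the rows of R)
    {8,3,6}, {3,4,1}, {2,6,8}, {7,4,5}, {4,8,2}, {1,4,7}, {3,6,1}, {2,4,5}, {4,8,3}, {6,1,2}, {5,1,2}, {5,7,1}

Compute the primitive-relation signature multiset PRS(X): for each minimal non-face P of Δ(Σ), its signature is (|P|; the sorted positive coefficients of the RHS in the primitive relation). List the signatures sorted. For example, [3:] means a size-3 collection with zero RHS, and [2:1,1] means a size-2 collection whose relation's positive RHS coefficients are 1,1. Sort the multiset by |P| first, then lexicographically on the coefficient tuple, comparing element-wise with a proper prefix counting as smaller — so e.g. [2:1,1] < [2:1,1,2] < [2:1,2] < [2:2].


12 collections generate NE(X_Σ); each relation:

  • {4,6}:  v_{4} + v_{6} = 0  ⇒ sig = [2:]
  • {1,8}:  v_{1} + v_{8} = v_{6}  ⇒ sig = [2:1]
  • {2,3}:  v_{2} + v_{3} = v_{4}  ⇒ sig = [2:1]
  • {5,8}:  v_{5} + v_{8} = v_{2}  ⇒ sig = [2:1]
  • {7,8}:  v_{7} + v_{8} = v_{5}  ⇒ sig = [2:1]
  • {5,6}:  v_{5} + v_{6} = v_{1} + v_{2}  ⇒ sig = [2:1,1]
  • {6,7}:  v_{6} + v_{7} = v_{1} + v_{5}  ⇒ sig = [2:1,1]
  • {3,5}:  v_{3} + v_{5} = v_{1} + 2·v_{4}  ⇒ sig = [2:1,2]
  • {2,7}:  v_{2} + v_{7} = 2·v_{5}  ⇒ sig = [2:2]
  • {3,7}:  v_{3} + v_{7} = 2·v_{1} + 3·v_{4}  ⇒ sig = [2:2,3]
  • {1,2,4}:  v_{1} + v_{2} + v_{4} = v_{5}  ⇒ sig = [3:1]
  • {1,4,5}:  v_{1} + v_{4} + v_{5} = v_{7}  ⇒ sig = [3:1]

Hence PRS(X_Σ) =
[[2:], [2:1], [2:1], [2:1], [2:1], [2:1,1], [2:1,1], [2:1,2], [2:2], [2:2,3], [3:1], [3:1]]


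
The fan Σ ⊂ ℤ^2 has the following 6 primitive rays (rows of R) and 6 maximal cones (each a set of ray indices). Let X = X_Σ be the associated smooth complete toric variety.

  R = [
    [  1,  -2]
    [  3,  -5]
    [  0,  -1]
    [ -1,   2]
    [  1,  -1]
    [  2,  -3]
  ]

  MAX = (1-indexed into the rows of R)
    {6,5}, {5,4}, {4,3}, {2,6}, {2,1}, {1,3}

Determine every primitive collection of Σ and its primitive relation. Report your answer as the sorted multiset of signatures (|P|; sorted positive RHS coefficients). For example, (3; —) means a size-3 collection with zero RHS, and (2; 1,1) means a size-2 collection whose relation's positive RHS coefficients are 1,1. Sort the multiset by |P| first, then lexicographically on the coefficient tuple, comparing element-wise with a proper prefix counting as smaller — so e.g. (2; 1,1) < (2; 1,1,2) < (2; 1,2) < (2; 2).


Primitive collections (9):

  P = {1,4}:  v_{1} + v_{4} = 0  →  sig = (2; —)
  P = {1,5}:  v_{1} + v_{5} = v_{6}  →  sig = (2; 1)
  P = {1,6}:  v_{1} + v_{6} = v_{2}  →  sig = (2; 1)
  P = {2,4}:  v_{2} + v_{4} = v_{6}  →  sig = (2; 1)
  P = {3,5}:  v_{3} + v_{5} = v_{1}  →  sig = (2; 1)
  P = {4,6}:  v_{4} + v_{6} = v_{5}  →  sig = (2; 1)
  P = {2,5}:  v_{2} + v_{5} = 2·v_{6}  →  sig = (2; 2)
  P = {3,6}:  v_{3} + v_{6} = 2·v_{1}  →  sig = (2; 2)
  P = {2,3}:  v_{2} + v_{3} = 3·v_{1}  →  sig = (2; 3)

Sorted signature multiset PRS(X):
    (2; —)
    (2; 1)
    (2; 1)
    (2; 1)
    (2; 1)
    (2; 1)
    (2; 2)
    (2; 2)
    (2; 3)


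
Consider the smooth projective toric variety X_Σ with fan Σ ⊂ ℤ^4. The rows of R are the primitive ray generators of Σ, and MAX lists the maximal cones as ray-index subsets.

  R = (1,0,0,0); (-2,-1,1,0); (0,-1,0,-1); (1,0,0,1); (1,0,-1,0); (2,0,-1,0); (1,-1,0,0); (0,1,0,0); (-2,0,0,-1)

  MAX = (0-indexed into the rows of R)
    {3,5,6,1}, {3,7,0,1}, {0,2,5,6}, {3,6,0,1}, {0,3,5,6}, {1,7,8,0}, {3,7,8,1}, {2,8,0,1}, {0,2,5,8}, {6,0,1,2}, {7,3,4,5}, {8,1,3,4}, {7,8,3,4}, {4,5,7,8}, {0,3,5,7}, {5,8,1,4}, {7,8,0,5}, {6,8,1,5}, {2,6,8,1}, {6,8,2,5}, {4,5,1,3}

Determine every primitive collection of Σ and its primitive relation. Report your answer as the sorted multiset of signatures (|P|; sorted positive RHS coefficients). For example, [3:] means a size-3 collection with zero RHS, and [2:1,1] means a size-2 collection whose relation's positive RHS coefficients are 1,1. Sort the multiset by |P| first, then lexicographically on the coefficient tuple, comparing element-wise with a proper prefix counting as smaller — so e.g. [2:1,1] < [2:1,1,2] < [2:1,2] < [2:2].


14 collections generate NE(X_Σ); each relation:

  • {0,4}:  v_{0} + v_{4} = v_{5}  so sig = [2:1]
  • {2,3}:  v_{2} + v_{3} = v_{6}  so sig = [2:1]
  • {6,7}:  v_{6} + v_{7} = v_{0}  so sig = [2:1]
  • {2,4}:  v_{2} + v_{4} = v_{5} + v_{6} + v_{8}  so sig = [2:1,1,1]
  • {2,7}:  v_{2} + v_{7} = 2·v_{0} + v_{8}  so sig = [2:1,2]
  • {4,6}:  v_{4} + v_{6} = v_{1} + 2·v_{5}  so sig = [2:1,2]
  • {0,3,8}:  v_{0} + v_{3} + v_{8} = 0  so sig = [3:]
  • {1,5,7}:  v_{1} + v_{5} + v_{7} = 0  so sig = [3:]
  • {0,1,5}:  v_{0} + v_{1} + v_{5} = v_{6}  so sig = [3:1]
  • {0,6,8}:  v_{0} + v_{6} + v_{8} = v_{2}  so sig = [3:1]
  • {3,5,8}:  v_{3} + v_{5} + v_{8} = v_{4}  so sig = [3:1]
  • {1,4,7}:  v_{1} + v_{4} + v_{7} = v_{3} + v_{8}  so sig = [3:1,1]
  • {3,6,8}:  v_{3} + v_{6} + v_{8} = v_{1} + v_{5}  so sig = [3:1,1]
  • {1,2,5}:  v_{1} + v_{2} + v_{5} = 2·v_{6} + v_{8}  so sig = [3:1,2]

Hence PRS(X_Σ) =
[[2:1], [2:1], [2:1], [2:1,1,1], [2:1,2], [2:1,2], [3:], [3:], [3:1], [3:1], [3:1], [3:1,1], [3:1,1], [3:1,2]]


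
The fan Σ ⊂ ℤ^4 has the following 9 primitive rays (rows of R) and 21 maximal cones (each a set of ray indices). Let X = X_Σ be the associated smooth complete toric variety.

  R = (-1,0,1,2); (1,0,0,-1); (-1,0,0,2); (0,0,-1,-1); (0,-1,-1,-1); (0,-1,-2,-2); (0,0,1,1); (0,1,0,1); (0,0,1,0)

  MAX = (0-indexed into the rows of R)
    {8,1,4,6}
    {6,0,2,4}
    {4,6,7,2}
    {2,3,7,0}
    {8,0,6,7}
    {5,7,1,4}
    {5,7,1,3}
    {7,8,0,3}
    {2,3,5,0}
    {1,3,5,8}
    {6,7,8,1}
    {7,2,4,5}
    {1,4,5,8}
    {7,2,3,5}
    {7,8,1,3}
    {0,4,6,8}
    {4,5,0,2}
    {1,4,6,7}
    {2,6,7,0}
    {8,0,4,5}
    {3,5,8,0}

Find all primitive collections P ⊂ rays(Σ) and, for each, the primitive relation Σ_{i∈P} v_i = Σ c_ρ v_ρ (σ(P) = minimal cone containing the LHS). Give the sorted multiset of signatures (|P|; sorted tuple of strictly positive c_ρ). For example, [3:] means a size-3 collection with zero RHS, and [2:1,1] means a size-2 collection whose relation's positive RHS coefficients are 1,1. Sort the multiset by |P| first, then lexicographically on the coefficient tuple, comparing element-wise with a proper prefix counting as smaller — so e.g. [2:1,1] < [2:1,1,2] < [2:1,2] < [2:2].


The 10 primitive collections of Σ (r=9, n=4):

  P={3,6}:  v_{3} + v_{6} = 0  →  sig = [2:]
  P={0,1}:  v_{0} + v_{1} = v_{6}  →  sig = [2:1]
  P={2,8}:  v_{2} + v_{8} = v_{0}  →  sig = [2:1]
  P={3,4}:  v_{3} + v_{4} = v_{5}  →  sig = [2:1]
  P={5,6}:  v_{5} + v_{6} = v_{4}  →  sig = [2:1]
  P={1,2}:  v_{1} + v_{2} = v_{4} + v_{6} + v_{7}  →  sig = [2:1,1,1]
  P={4,7,8}:  v_{4} + v_{7} + v_{8} = 0  →  sig = [3:]
  P={0,4,7}:  v_{0} + v_{4} + v_{7} = v_{2}  →  sig = [3:1]
  P={5,7,8}:  v_{5} + v_{7} + v_{8} = v_{3}  →  sig = [3:1]
  P={0,5,7}:  v_{0} + v_{5} + v_{7} = v_{2} + v_{3}  →  sig = [3:1,1]

Signatures (|P|; sorted positive RHS coefficients), sorted:
{ [2:],  [2:1] ×4,  [2:1,1,1],  [3:],  [3:1] ×2,  [3:1,1] }


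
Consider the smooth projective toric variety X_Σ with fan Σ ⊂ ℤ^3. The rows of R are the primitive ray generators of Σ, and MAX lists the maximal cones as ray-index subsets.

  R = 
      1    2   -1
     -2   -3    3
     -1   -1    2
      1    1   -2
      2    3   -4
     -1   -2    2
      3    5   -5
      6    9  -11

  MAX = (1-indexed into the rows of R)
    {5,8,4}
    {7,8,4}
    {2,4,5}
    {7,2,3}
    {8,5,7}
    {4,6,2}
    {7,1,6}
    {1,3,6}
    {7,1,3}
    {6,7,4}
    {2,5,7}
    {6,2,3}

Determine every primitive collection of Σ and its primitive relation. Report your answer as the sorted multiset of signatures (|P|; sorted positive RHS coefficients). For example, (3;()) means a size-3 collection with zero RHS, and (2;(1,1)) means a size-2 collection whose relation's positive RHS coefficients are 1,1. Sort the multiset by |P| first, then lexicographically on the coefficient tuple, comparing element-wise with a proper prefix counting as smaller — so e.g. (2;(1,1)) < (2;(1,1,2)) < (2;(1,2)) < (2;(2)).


14 collections generate NE(X_Σ); each relation:

  {3,4}:  v_{3} + v_{4} = 0  ⇒ sig = (2;())
  {1,2}:  v_{1} + v_{2} = v_{3}  ⇒ sig = (2;(1))
  {1,5}:  v_{1} + v_{5} = v_{7}  ⇒ sig = (2;(1))
  {5,6}:  v_{5} + v_{6} = v_{4}  ⇒ sig = (2;(1))
  {1,4}:  v_{1} + v_{4} = v_{6} + v_{7}  ⇒ sig = (2;(1,1))
  {3,5}:  v_{3} + v_{5} = v_{2} + v_{7}  ⇒ sig = (2;(1,1))
  {3,8}:  v_{3} + v_{8} = v_{5} + v_{7}  ⇒ sig = (2;(1,1))
  {1,8}:  v_{1} + v_{8} = v_{4} + 2·v_{7}  ⇒ sig = (2;(1,2))
  {6,8}:  v_{6} + v_{8} = 2·v_{4} + v_{7}  ⇒ sig = (2;(1,2))
  {2,8}:  v_{2} + v_{8} = 2·v_{5}  ⇒ sig = (2;(2))
  {2,6,7}:  v_{2} + v_{6} + v_{7} = 0  ⇒ sig = (3;())
  {2,4,7}:  v_{2} + v_{4} + v_{7} = v_{5}  ⇒ sig = (3;(1))
  {3,6,7}:  v_{3} + v_{6} + v_{7} = v_{1}  ⇒ sig = (3;(1))
  {4,5,7}:  v_{4} + v_{5} + v_{7} = v_{8}  ⇒ sig = (3;(1))

Sorted signature multiset PRS(X):
[(2;()), (2;(1)), (2;(1)), (2;(1)), (2;(1,1)), (2;(1,1)), (2;(1,1)), (2;(1,2)), (2;(1,2)), (2;(2)), (3;()), (3;(1)), (3;(1)), (3;(1))]


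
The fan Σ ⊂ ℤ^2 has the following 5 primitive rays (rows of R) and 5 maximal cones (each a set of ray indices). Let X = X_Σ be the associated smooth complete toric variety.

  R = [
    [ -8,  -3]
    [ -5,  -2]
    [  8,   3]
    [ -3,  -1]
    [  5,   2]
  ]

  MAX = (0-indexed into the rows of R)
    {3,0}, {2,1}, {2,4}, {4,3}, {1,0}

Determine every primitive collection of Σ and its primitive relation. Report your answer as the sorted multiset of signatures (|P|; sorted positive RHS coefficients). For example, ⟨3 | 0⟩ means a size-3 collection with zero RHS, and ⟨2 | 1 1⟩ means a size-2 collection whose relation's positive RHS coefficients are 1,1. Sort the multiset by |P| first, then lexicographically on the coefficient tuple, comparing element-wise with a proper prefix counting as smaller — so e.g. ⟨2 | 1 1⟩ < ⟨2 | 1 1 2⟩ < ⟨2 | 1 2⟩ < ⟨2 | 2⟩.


|primitive collections| = 5. Relations:

  • {0,2}:  v_{0} + v_{2} = 0 — sig = ⟨2 | 0⟩
  • {1,4}:  v_{1} + v_{4} = 0 — sig = ⟨2 | 0⟩
  • {0,4}:  v_{0} + v_{4} = v_{3} — sig = ⟨2 | 1⟩
  • {1,3}:  v_{1} + v_{3} = v_{0} — sig = ⟨2 | 1⟩
  • {2,3}:  v_{2} + v_{3} = v_{4} — sig = ⟨2 | 1⟩

Signatures (|P|; sorted positive RHS coefficients), sorted:
{ ⟨2 | 0⟩ ×2,  ⟨2 | 1⟩ ×3 }


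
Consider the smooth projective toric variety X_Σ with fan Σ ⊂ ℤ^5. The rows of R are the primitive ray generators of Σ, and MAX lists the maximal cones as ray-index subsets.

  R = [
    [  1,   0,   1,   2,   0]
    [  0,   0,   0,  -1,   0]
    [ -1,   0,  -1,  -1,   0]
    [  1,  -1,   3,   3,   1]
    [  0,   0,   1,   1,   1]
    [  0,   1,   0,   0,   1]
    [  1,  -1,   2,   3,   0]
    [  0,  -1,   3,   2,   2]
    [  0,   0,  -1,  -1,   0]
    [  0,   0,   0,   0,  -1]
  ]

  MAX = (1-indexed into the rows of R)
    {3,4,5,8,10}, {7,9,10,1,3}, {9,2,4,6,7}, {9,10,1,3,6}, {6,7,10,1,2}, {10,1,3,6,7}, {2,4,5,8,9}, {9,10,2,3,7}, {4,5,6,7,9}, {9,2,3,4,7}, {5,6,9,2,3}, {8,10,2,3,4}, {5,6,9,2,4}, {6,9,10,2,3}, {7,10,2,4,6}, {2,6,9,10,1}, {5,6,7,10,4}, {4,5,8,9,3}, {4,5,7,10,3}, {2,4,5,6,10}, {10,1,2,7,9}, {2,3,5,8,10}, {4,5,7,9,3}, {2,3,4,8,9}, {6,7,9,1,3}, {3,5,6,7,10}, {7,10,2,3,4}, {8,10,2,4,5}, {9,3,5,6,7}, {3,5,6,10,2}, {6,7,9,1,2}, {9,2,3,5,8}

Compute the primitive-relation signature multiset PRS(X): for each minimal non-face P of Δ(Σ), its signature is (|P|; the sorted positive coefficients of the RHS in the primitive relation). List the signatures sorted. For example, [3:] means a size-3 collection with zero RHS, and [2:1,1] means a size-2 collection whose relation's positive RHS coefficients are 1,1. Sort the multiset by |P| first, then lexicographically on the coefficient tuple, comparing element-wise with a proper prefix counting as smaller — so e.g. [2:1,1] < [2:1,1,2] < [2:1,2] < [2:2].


14 collections generate NE(X_Σ); each relation:

  P={1,5}:  v_{1} + v_{5} = v_{6} + v_{7}  ⟹  sig = [2:1,1]
  P={1,8}:  v_{1} + v_{8} = v_{4} + v_{5}  ⟹  sig = [2:1,1]
  P={1,4}:  v_{1} + v_{4} = v_{2} + v_{6} + 2·v_{7}  ⟹  sig = [2:1,1,2]
  P={7,8}:  v_{7} + v_{8} = v_{3} + 2·v_{4}  ⟹  sig = [2:1,2]
  P={6,8}:  v_{6} + v_{8} = v_{2} + 3·v_{5}  ⟹  sig = [2:1,3]
  P={1,2,3}:  v_{1} + v_{2} + v_{3} = 0  ⟹  sig = [3:]
  P={5,9,10}:  v_{5} + v_{9} + v_{10} = 0  ⟹  sig = [3:]
  P={2,5,7}:  v_{2} + v_{5} + v_{7} = v_{4}  ⟹  sig = [3:1]
  P={4,9,10}:  v_{4} + v_{9} + v_{10} = v_{2} + v_{7}  ⟹  sig = [3:1,1]
  P={8,9,10}:  v_{8} + v_{9} + v_{10} = v_{2} + v_{3} + v_{4}  ⟹  sig = [3:1,1,1]
  P={3,4,6}:  v_{3} + v_{4} + v_{6} = 2·v_{5}  ⟹  sig = [3:2]
  P={2,3,4,5}:  v_{2} + v_{3} + v_{4} + v_{5} = v_{8}  ⟹  sig = [4:1]
  P={2,3,6,7}:  v_{2} + v_{3} + v_{6} + v_{7} = v_{5}  ⟹  sig = [4:1]
  P={6,7,9,10}:  v_{6} + v_{7} + v_{9} + v_{10} = v_{1}  ⟹  sig = [4:1]

Signatures (|P|; sorted positive RHS coefficients), sorted:
{ [2:1,1] ×2,  [2:1,1,2],  [2:1,2],  [2:1,3],  [3:] ×2,  [3:1],  [3:1,1],  [3:1,1,1],  [3:2],  [4:1] ×3 }


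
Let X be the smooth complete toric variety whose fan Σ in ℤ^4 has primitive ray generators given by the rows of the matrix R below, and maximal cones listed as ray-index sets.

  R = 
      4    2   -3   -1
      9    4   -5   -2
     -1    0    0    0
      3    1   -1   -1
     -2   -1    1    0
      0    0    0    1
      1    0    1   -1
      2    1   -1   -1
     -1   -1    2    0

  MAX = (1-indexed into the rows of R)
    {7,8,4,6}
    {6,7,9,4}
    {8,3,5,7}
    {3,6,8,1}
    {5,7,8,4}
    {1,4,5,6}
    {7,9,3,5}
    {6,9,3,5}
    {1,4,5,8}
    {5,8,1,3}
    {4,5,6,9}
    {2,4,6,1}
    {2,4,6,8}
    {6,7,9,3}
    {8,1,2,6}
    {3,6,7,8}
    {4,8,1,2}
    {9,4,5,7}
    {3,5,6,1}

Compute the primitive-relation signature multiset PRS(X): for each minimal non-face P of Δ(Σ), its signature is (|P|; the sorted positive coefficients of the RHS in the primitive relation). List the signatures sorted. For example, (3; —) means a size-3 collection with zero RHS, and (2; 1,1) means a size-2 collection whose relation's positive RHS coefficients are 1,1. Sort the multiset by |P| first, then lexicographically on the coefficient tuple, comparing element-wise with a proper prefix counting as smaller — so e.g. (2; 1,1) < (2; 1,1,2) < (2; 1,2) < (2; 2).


Primitive collections (11):

  {1,9}:  v_{1} + v_{9} = v_{4}  ⟹  sig = (2; 1)
  {3,4}:  v_{3} + v_{4} = v_{8}  ⟹  sig = (2; 1)
  {8,9}:  v_{8} + v_{9} = v_{7}  ⟹  sig = (2; 1)
  {1,7}:  v_{1} + v_{7} = v_{4} + v_{8}  ⟹  sig = (2; 1,1)
  {2,5}:  v_{2} + v_{5} = v_{1} + v_{4}  ⟹  sig = (2; 1,1)
  {2,3}:  v_{2} + v_{3} = v_{1} + v_{6} + 2·v_{8}  ⟹  sig = (2; 1,1,2)
  {2,9}:  v_{2} + v_{9} = 2·v_{4} + v_{6} + v_{8}  ⟹  sig = (2; 1,1,2)
  {2,7}:  v_{2} + v_{7} = 2·v_{4} + v_{6} + 2·v_{8}  ⟹  sig = (2; 1,2,2)
  {5,6,8}:  v_{5} + v_{6} + v_{8} = 0  ⟹  sig = (3; —)
  {5,6,7}:  v_{5} + v_{6} + v_{7} = v_{9}  ⟹  sig = (3; 1)
  {1,4,6,8}:  v_{1} + v_{4} + v_{6} + v_{8} = v_{2}  ⟹  sig = (4; 1)

so the primitive-relation signature multiset is
    (2; 1)
    (2; 1)
    (2; 1)
    (2; 1,1)
    (2; 1,1)
    (2; 1,1,2)
    (2; 1,1,2)
    (2; 1,2,2)
    (3; —)
    (3; 1)
    (4; 1)


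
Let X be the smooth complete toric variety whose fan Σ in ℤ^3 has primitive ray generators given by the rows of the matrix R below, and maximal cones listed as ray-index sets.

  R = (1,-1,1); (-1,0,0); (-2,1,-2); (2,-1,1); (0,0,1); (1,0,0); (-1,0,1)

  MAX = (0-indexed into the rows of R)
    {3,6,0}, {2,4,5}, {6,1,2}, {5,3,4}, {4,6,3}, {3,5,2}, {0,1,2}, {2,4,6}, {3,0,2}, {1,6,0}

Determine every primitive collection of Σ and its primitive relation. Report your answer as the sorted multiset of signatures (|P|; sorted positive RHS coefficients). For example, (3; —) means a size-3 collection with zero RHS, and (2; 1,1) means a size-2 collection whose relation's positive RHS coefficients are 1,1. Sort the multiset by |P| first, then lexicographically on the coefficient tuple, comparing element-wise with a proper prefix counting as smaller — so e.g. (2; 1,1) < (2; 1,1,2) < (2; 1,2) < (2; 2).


|primitive collections| = 9. Relations:

  • {1,5}:  v_{1} + v_{5} = 0  →  sig = (2; —)
  • {0,5}:  v_{0} + v_{5} = v_{3}  →  sig = (2; 1)
  • {1,3}:  v_{1} + v_{3} = v_{0}  →  sig = (2; 1)
  • {1,4}:  v_{1} + v_{4} = v_{6}  →  sig = (2; 1)
  • {5,6}:  v_{5} + v_{6} = v_{4}  →  sig = (2; 1)
  • {0,4}:  v_{0} + v_{4} = v_{3} + v_{6}  →  sig = (2; 1,1)
  • {2,3,4}:  v_{2} + v_{3} + v_{4} = 0  →  sig = (3; —)
  • {2,3,6}:  v_{2} + v_{3} + v_{6} = v_{1}  →  sig = (3; 1)
  • {0,2,6}:  v_{0} + v_{2} + v_{6} = 2·v_{1}  →  sig = (3; 2)

so the primitive-relation signature multiset is
    (2; —)
    (2; 1)
    (2; 1)
    (2; 1)
    (2; 1)
    (2; 1,1)
    (3; —)
    (3; 1)
    (3; 2)


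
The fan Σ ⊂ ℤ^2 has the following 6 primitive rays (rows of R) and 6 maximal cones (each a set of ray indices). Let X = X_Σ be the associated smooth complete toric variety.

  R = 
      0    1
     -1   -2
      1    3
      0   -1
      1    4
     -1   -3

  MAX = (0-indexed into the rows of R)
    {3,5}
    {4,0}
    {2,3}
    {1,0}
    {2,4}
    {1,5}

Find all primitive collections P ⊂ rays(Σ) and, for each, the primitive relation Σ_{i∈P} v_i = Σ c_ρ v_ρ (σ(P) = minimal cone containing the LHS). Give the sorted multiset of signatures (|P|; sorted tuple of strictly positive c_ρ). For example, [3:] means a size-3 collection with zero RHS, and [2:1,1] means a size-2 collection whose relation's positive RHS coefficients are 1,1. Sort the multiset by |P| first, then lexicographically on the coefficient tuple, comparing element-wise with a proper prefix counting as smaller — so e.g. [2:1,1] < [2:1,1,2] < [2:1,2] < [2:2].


Minimal non-faces — 9 found among 6 rays, 6 max cones:

  P = {0,3}:  v_{0} + v_{3} = 0  ⟹  sig = [2:]
  P = {2,5}:  v_{2} + v_{5} = 0  ⟹  sig = [2:]
  P = {0,2}:  v_{0} + v_{2} = v_{4}  ⟹  sig = [2:1]
  P = {0,5}:  v_{0} + v_{5} = v_{1}  ⟹  sig = [2:1]
  P = {1,2}:  v_{1} + v_{2} = v_{0}  ⟹  sig = [2:1]
  P = {1,3}:  v_{1} + v_{3} = v_{5}  ⟹  sig = [2:1]
  P = {3,4}:  v_{3} + v_{4} = v_{2}  ⟹  sig = [2:1]
  P = {4,5}:  v_{4} + v_{5} = v_{0}  ⟹  sig = [2:1]
  P = {1,4}:  v_{1} + v_{4} = 2·v_{0}  ⟹  sig = [2:2]

so the primitive-relation signature multiset is
    [2:]
    [2:]
    [2:1]
    [2:1]
    [2:1]
    [2:1]
    [2:1]
    [2:1]
    [2:2]


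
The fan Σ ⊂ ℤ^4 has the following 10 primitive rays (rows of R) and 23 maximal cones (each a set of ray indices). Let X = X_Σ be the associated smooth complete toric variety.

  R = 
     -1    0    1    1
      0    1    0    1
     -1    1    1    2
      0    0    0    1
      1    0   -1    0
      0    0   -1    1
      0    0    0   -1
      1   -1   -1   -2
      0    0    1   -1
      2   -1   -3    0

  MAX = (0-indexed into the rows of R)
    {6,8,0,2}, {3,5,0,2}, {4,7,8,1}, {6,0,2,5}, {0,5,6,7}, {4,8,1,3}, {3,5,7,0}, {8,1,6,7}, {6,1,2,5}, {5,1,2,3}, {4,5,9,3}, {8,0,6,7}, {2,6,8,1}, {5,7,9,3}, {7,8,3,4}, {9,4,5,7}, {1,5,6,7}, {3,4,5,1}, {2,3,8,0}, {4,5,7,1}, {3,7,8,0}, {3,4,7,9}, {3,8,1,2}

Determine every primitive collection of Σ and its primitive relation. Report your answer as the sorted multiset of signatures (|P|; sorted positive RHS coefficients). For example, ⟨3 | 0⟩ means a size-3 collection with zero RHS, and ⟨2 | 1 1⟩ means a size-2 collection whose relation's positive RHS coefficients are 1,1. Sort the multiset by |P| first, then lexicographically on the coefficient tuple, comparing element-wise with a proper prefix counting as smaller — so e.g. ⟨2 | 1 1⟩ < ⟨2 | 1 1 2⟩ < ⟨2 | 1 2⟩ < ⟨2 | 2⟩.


Δ(Σ) — 10 vertices, 14 min non-faces:

  {2,7}:  v_{2} + v_{7} = 0 ; sig = ⟨2 | 0⟩
  {3,6}:  v_{3} + v_{6} = 0 ; sig = ⟨2 | 0⟩
  {5,8}:  v_{5} + v_{8} = 0 ; sig = ⟨2 | 0⟩
  {0,1}:  v_{0} + v_{1} = v_{2} ; sig = ⟨2 | 1⟩
  {0,4}:  v_{0} + v_{4} = v_{3} ; sig = ⟨2 | 1⟩
  {2,4}:  v_{2} + v_{4} = v_{1} + v_{3} ; sig = ⟨2 | 1 1⟩
  {4,6}:  v_{4} + v_{6} = v_{1} + v_{7} ; sig = ⟨2 | 1 1⟩
  {2,9}:  v_{2} + v_{9} = v_{3} + v_{4} + v_{5} ; sig = ⟨2 | 1 1 1⟩
  {6,9}:  v_{6} + v_{9} = v_{4} + v_{5} + v_{7} ; sig = ⟨2 | 1 1 1⟩
  {8,9}:  v_{8} + v_{9} = v_{3} + v_{4} + v_{7} ; sig = ⟨2 | 1 1 1⟩
  {0,9}:  v_{0} + v_{9} = 2·v_{3} + v_{5} + v_{7} ; sig = ⟨2 | 1 1 2⟩
  {1,9}:  v_{1} + v_{9} = 2·v_{4} + v_{5} ; sig = ⟨2 | 1 2⟩
  {1,3,7}:  v_{1} + v_{3} + v_{7} = v_{4} ; sig = ⟨3 | 1⟩
  {3,4,5,7}:  v_{3} + v_{4} + v_{5} + v_{7} = v_{9} ; sig = ⟨4 | 1⟩

so the primitive-relation signature multiset is
[⟨2 | 0⟩, ⟨2 | 0⟩, ⟨2 | 0⟩, ⟨2 | 1⟩, ⟨2 | 1⟩, ⟨2 | 1 1⟩, ⟨2 | 1 1⟩, ⟨2 | 1 1 1⟩, ⟨2 | 1 1 1⟩, ⟨2 | 1 1 1⟩, ⟨2 | 1 1 2⟩, ⟨2 | 1 2⟩, ⟨3 | 1⟩, ⟨4 | 1⟩]


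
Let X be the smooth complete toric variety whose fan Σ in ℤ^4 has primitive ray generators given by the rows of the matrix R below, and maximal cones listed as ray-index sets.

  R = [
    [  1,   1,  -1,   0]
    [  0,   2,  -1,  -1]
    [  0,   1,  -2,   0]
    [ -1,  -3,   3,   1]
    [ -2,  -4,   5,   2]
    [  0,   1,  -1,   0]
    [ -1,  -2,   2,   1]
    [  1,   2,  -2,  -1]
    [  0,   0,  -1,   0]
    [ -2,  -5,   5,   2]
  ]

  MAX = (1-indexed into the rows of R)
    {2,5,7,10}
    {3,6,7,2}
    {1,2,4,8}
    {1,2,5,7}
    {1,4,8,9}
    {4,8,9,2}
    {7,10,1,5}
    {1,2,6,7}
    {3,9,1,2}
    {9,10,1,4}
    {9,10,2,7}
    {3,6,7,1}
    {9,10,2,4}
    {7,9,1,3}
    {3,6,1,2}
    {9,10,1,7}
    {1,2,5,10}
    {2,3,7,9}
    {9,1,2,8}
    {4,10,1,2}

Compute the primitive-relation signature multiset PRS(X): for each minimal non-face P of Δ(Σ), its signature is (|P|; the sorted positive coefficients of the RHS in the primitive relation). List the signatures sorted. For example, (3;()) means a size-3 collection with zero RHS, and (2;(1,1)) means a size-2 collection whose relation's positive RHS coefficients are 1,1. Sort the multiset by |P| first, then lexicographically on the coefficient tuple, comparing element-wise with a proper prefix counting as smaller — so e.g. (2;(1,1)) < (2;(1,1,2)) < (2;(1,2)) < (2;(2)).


Δ(Σ) — 10 vertices, 20 min non-faces:

  P={7,8}:  v_{7} + v_{8} = 0  ⇒ sig = (2;())
  P={4,6}:  v_{4} + v_{6} = v_{7}  ⇒ sig = (2;(1))
  P={4,7}:  v_{4} + v_{7} = v_{10}  ⇒ sig = (2;(1))
  P={6,9}:  v_{6} + v_{9} = v_{3}  ⇒ sig = (2;(1))
  P={8,10}:  v_{8} + v_{10} = v_{4}  ⇒ sig = (2;(1))
  P={3,4}:  v_{3} + v_{4} = v_{7} + v_{9}  ⇒ sig = (2;(1,1))
  P={5,8}:  v_{5} + v_{8} = v_{1} + v_{2} + v_{10}  ⇒ sig = (2;(1,1,1))
  P={6,8}:  v_{6} + v_{8} = v_{1} + v_{2} + v_{9}  ⇒ sig = (2;(1,1,1))
  P={3,8}:  v_{3} + v_{8} = v_{1} + v_{2} + 2·v_{9}  ⇒ sig = (2;(1,1,2))
  P={4,5}:  v_{4} + v_{5} = v_{1} + v_{2} + 2·v_{10}  ⇒ sig = (2;(1,1,2))
  P={5,6}:  v_{5} + v_{6} = v_{1} + v_{2} + 3·v_{7}  ⇒ sig = (2;(1,1,3))
  P={3,5}:  v_{3} + v_{5} = v_{6} + 2·v_{7}  ⇒ sig = (2;(1,2))
  P={3,10}:  v_{3} + v_{10} = 2·v_{7} + v_{9}  ⇒ sig = (2;(1,2))
  P={5,9}:  v_{5} + v_{9} = 2·v_{7}  ⇒ sig = (2;(2))
  P={6,10}:  v_{6} + v_{10} = 2·v_{7}  ⇒ sig = (2;(2))
  P={1,2,4,9}:  v_{1} + v_{2} + v_{4} + v_{9} = 0  ⇒ sig = (4;())
  P={1,2,7,9}:  v_{1} + v_{2} + v_{7} + v_{9} = v_{6}  ⇒ sig = (4;(1))
  P={1,2,7,10}:  v_{1} + v_{2} + v_{7} + v_{10} = v_{5}  ⇒ sig = (4;(1))
  P={1,2,9,10}:  v_{1} + v_{2} + v_{9} + v_{10} = v_{7}  ⇒ sig = (4;(1))
  P={1,2,3,7}:  v_{1} + v_{2} + v_{3} + v_{7} = 2·v_{6}  ⇒ sig = (4;(2))

Signatures (|P|; sorted positive RHS coefficients), sorted:
{ (2;()),  (2;(1)) ×4,  (2;(1,1)),  (2;(1,1,1)) ×2,  (2;(1,1,2)) ×2,  (2;(1,1,3)),  (2;(1,2)) ×2,  (2;(2)) ×2,  (4;()),  (4;(1)) ×3,  (4;(2)) }


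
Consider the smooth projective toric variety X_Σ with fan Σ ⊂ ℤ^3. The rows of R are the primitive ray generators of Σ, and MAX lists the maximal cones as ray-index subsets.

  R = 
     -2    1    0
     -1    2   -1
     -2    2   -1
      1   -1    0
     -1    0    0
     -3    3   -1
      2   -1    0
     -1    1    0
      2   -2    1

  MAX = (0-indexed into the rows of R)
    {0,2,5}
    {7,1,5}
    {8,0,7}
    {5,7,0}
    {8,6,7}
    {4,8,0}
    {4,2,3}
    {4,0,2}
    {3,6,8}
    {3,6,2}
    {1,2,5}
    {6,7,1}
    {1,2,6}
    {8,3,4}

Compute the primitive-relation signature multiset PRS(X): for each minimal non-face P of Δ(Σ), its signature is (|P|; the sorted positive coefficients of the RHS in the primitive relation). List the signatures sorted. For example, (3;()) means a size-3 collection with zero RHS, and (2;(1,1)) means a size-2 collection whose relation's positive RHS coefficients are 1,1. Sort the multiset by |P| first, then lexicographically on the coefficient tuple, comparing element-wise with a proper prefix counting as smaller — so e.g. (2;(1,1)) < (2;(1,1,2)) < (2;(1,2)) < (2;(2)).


15 minimal non-faces of Δ(Σ) (on 9 rays):

  P = {0,6}:  v_{0} + v_{6} = 0  so sig = (2;())
  P = {2,8}:  v_{2} + v_{8} = 0  so sig = (2;())
  P = {3,7}:  v_{3} + v_{7} = 0  so sig = (2;())
  P = {0,1}:  v_{0} + v_{1} = v_{5}  so sig = (2;(1))
  P = {0,3}:  v_{0} + v_{3} = v_{4}  so sig = (2;(1))
  P = {1,4}:  v_{1} + v_{4} = v_{2}  so sig = (2;(1))
  P = {2,7}:  v_{2} + v_{7} = v_{5}  so sig = (2;(1))
  P = {3,5}:  v_{3} + v_{5} = v_{2}  so sig = (2;(1))
  P = {4,6}:  v_{4} + v_{6} = v_{3}  so sig = (2;(1))
  P = {4,7}:  v_{4} + v_{7} = v_{0}  so sig = (2;(1))
  P = {5,6}:  v_{5} + v_{6} = v_{1}  so sig = (2;(1))
  P = {5,8}:  v_{5} + v_{8} = v_{7}  so sig = (2;(1))
  P = {1,3}:  v_{1} + v_{3} = v_{2} + v_{6}  so sig = (2;(1,1))
  P = {1,8}:  v_{1} + v_{8} = v_{6} + v_{7}  so sig = (2;(1,1))
  P = {4,5}:  v_{4} + v_{5} = v_{0} + v_{2}  so sig = (2;(1,1))

so the primitive-relation signature multiset is
{ (2;()) ×3,  (2;(1)) ×9,  (2;(1,1)) ×3 }


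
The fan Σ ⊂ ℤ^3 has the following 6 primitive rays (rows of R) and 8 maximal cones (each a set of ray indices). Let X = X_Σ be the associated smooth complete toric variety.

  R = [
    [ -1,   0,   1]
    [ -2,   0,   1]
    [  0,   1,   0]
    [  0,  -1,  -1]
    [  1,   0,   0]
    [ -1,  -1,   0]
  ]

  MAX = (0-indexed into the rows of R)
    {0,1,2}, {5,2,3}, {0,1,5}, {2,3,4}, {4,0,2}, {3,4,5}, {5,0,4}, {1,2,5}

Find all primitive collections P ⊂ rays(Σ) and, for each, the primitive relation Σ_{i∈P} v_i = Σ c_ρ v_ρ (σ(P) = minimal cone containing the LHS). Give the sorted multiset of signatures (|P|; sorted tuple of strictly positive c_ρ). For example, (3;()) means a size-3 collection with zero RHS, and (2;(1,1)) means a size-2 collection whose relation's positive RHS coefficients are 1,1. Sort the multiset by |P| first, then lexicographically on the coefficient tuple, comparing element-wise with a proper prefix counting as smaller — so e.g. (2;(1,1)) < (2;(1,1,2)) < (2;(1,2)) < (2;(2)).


The 5 primitive collections of Σ (r=6, n=3):

  P = {0,3}:  v_{0} + v_{3} = v_{5}  so sig = (2;(1))
  P = {1,4}:  v_{1} + v_{4} = v_{0}  so sig = (2;(1))
  P = {1,3}:  v_{1} + v_{3} = v_{2} + 2·v_{5}  so sig = (2;(1,2))
  P = {2,4,5}:  v_{2} + v_{4} + v_{5} = 0  so sig = (3;())
  P = {0,2,5}:  v_{0} + v_{2} + v_{5} = v_{1}  so sig = (3;(1))

Hence PRS(X_Σ) =
[(2;(1)), (2;(1)), (2;(1,2)), (3;()), (3;(1))]


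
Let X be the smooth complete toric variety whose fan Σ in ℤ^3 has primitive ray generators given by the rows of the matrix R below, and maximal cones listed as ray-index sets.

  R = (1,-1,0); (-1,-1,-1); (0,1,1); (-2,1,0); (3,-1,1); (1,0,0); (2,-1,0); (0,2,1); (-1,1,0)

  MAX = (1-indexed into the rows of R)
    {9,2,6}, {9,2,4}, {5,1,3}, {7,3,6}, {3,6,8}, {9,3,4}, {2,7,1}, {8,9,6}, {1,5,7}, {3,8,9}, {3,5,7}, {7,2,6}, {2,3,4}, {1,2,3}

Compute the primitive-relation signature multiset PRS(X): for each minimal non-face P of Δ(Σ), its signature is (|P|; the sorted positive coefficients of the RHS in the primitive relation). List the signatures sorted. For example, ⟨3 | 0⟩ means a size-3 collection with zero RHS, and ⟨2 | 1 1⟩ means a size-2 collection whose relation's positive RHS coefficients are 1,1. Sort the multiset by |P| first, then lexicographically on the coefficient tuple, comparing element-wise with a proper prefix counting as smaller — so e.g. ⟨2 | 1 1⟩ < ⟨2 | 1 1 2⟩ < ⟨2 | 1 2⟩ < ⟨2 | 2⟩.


The 20 primitive collections of Σ (r=9, n=3):

  P = {1,9}:  v_{1} + v_{9} = 0 — sig = ⟨2 | 0⟩
  P = {4,7}:  v_{4} + v_{7} = 0 — sig = ⟨2 | 0⟩
  P = {1,6}:  v_{1} + v_{6} = v_{7} — sig = ⟨2 | 1⟩
  P = {2,8}:  v_{2} + v_{8} = v_{9} — sig = ⟨2 | 1⟩
  P = {4,6}:  v_{4} + v_{6} = v_{9} — sig = ⟨2 | 1⟩
  P = {7,9}:  v_{7} + v_{9} = v_{6} — sig = ⟨2 | 1⟩
  P = {1,4}:  v_{1} + v_{4} = v_{2} + v_{3} — sig = ⟨2 | 1 1⟩
  P = {1,8}:  v_{1} + v_{8} = v_{3} + v_{6} — sig = ⟨2 | 1 1⟩
  P = {4,5}:  v_{4} + v_{5} = v_{1} + v_{3} — sig = ⟨2 | 1 1⟩
  P = {5,9}:  v_{5} + v_{9} = v_{3} + v_{7} — sig = ⟨2 | 1 1⟩
  P = {5,8}:  v_{5} + v_{8} = 2·v_{3} + v_{6} + v_{7} — sig = ⟨2 | 1 1 2⟩
  P = {4,8}:  v_{4} + v_{8} = v_{3} + 2·v_{9} — sig = ⟨2 | 1 2⟩
  P = {5,6}:  v_{5} + v_{6} = v_{3} + 2·v_{7} — sig = ⟨2 | 1 2⟩
  P = {7,8}:  v_{7} + v_{8} = v_{3} + 2·v_{6} — sig = ⟨2 | 1 2⟩
  P = {2,5}:  v_{2} + v_{5} = 2·v_{1} — sig = ⟨2 | 2⟩
  P = {2,3,6}:  v_{2} + v_{3} + v_{6} = 0 — sig = ⟨3 | 0⟩
  P = {1,3,7}:  v_{1} + v_{3} + v_{7} = v_{5} — sig = ⟨3 | 1⟩
  P = {2,3,7}:  v_{2} + v_{3} + v_{7} = v_{1} — sig = ⟨3 | 1⟩
  P = {2,3,9}:  v_{2} + v_{3} + v_{9} = v_{4} — sig = ⟨3 | 1⟩
  P = {3,6,9}:  v_{3} + v_{6} + v_{9} = v_{8} — sig = ⟨3 | 1⟩

Signatures (|P|; sorted positive RHS coefficients), sorted:
{ ⟨2 | 0⟩ ×2,  ⟨2 | 1⟩ ×4,  ⟨2 | 1 1⟩ ×4,  ⟨2 | 1 1 2⟩,  ⟨2 | 1 2⟩ ×3,  ⟨2 | 2⟩,  ⟨3 | 0⟩,  ⟨3 | 1⟩ ×4 }


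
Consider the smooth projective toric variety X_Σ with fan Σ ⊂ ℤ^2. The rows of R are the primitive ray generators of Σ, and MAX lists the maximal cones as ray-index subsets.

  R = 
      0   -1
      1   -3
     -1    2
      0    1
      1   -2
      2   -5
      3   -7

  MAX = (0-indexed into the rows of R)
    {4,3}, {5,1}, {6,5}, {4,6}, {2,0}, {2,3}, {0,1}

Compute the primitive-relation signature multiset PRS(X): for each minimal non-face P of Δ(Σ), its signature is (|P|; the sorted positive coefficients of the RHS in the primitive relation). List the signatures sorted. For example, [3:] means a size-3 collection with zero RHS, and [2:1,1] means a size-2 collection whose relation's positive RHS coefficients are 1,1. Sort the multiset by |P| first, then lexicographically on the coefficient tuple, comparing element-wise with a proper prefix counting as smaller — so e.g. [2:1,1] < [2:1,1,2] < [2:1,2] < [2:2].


|primitive collections| = 14. Relations:

  P = {0,3}:  v_{0} + v_{3} = 0  ⟹  sig = [2:]
  P = {2,4}:  v_{2} + v_{4} = 0  ⟹  sig = [2:]
  P = {0,4}:  v_{0} + v_{4} = v_{1}  ⟹  sig = [2:1]
  P = {1,2}:  v_{1} + v_{2} = v_{0}  ⟹  sig = [2:1]
  P = {1,3}:  v_{1} + v_{3} = v_{4}  ⟹  sig = [2:1]
  P = {1,4}:  v_{1} + v_{4} = v_{5}  ⟹  sig = [2:1]
  P = {2,5}:  v_{2} + v_{5} = v_{1}  ⟹  sig = [2:1]
  P = {2,6}:  v_{2} + v_{6} = v_{5}  ⟹  sig = [2:1]
  P = {4,5}:  v_{4} + v_{5} = v_{6}  ⟹  sig = [2:1]
  P = {0,6}:  v_{0} + v_{6} = v_{1} + v_{5}  ⟹  sig = [2:1,1]
  P = {0,5}:  v_{0} + v_{5} = 2·v_{1}  ⟹  sig = [2:2]
  P = {1,6}:  v_{1} + v_{6} = 2·v_{5}  ⟹  sig = [2:2]
  P = {3,5}:  v_{3} + v_{5} = 2·v_{4}  ⟹  sig = [2:2]
  P = {3,6}:  v_{3} + v_{6} = 3·v_{4}  ⟹  sig = [2:3]

Sorted signature multiset PRS(X):
    [2:]
    [2:]
    [2:1]
    [2:1]
    [2:1]
    [2:1]
    [2:1]
    [2:1]
    [2:1]
    [2:1,1]
    [2:2]
    [2:2]
    [2:2]
    [2:3]


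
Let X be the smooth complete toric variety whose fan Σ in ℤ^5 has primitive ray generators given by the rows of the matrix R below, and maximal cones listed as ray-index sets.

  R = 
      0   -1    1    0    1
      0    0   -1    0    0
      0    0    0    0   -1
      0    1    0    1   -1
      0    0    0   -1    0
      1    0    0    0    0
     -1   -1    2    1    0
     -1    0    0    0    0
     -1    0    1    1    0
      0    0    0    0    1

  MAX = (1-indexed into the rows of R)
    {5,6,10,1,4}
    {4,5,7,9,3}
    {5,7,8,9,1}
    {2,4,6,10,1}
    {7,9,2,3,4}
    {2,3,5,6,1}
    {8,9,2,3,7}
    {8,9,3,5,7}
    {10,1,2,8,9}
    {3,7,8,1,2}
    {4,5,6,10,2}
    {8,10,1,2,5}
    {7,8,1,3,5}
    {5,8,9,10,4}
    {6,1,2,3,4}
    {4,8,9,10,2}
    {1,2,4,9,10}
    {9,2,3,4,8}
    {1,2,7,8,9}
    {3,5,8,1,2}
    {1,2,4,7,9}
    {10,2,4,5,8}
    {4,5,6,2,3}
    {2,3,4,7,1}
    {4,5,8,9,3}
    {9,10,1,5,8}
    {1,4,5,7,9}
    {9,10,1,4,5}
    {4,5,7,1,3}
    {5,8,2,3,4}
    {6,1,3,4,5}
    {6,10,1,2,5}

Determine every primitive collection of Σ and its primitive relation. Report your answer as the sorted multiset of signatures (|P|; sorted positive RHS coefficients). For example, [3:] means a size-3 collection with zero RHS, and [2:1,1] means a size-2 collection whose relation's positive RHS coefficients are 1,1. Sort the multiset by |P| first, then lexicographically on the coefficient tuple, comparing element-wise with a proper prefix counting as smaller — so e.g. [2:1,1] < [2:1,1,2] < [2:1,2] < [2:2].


11 collections generate NE(X_Σ); each relation:

  P={3,10}:  v_{3} + v_{10} = 0  so sig = [2:]
  P={6,8}:  v_{6} + v_{8} = 0  so sig = [2:]
  P={6,9}:  v_{6} + v_{9} = v_{1} + v_{4}  so sig = [2:1,1]
  P={7,10}:  v_{7} + v_{10} = v_{1} + v_{9}  so sig = [2:1,1]
  P={6,7}:  v_{6} + v_{7} = 2·v_{1} + v_{3} + v_{4}  so sig = [2:1,1,2]
  P={1,3,9}:  v_{1} + v_{3} + v_{9} = v_{7}  so sig = [3:1]
  P={1,4,8}:  v_{1} + v_{4} + v_{8} = v_{9}  so sig = [3:1]
  P={2,5,9}:  v_{2} + v_{5} + v_{9} = v_{8}  so sig = [3:1]
  P={2,5,7}:  v_{2} + v_{5} + v_{7} = v_{1} + v_{3} + v_{8}  so sig = [3:1,1,1]
  P={4,7,8}:  v_{4} + v_{7} + v_{8} = v_{3} + 2·v_{9}  so sig = [3:1,2]
  P={1,2,4,5}:  v_{1} + v_{2} + v_{4} + v_{5} = 0  so sig = [4:]

Sorted signature multiset PRS(X):
[[2:], [2:], [2:1,1], [2:1,1], [2:1,1,2], [3:1], [3:1], [3:1], [3:1,1,1], [3:1,2], [4:]]


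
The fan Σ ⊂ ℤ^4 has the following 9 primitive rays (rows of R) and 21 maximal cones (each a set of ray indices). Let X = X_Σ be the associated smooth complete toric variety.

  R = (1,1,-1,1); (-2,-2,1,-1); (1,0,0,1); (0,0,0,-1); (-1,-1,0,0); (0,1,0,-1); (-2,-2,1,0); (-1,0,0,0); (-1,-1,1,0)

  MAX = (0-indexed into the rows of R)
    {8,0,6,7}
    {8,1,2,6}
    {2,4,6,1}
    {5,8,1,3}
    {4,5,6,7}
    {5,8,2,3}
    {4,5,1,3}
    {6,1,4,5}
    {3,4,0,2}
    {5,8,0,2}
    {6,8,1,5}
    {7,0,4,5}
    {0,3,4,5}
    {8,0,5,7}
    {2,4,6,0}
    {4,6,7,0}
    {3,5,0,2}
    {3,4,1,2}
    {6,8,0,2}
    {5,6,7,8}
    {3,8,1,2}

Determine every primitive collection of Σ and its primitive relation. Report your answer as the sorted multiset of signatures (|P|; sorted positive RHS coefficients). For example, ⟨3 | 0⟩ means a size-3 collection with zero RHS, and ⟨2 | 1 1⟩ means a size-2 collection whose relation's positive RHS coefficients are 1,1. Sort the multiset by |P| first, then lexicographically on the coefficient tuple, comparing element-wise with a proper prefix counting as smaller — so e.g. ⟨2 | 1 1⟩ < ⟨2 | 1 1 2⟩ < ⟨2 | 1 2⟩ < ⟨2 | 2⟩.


The 11 primitive collections of Σ (r=9, n=4):

  P={0,1}:  v_{0} + v_{1} = v_{4} ; sig = ⟨2 | 1⟩
  P={3,6}:  v_{3} + v_{6} = v_{1} ; sig = ⟨2 | 1⟩
  P={4,8}:  v_{4} + v_{8} = v_{6} ; sig = ⟨2 | 1⟩
  P={2,7}:  v_{2} + v_{7} = v_{0} + v_{8} ; sig = ⟨2 | 1 1⟩
  P={3,7}:  v_{3} + v_{7} = v_{4} + v_{5} ; sig = ⟨2 | 1 1⟩
  P={1,7}:  v_{1} + v_{7} = v_{4} + v_{5} + v_{6} ; sig = ⟨2 | 1 1 1⟩
  P={0,3,8}:  v_{0} + v_{3} + v_{8} = 0 ; sig = ⟨3 | 0⟩
  P={2,4,5}:  v_{2} + v_{4} + v_{5} = 0 ; sig = ⟨3 | 0⟩
  P={0,5,6}:  v_{0} + v_{5} + v_{6} = v_{7} ; sig = ⟨3 | 1⟩
  P={2,5,6}:  v_{2} + v_{5} + v_{6} = v_{8} ; sig = ⟨3 | 1⟩
  P={1,2,5}:  v_{1} + v_{2} + v_{5} = v_{3} + v_{8} ; sig = ⟨3 | 1 1⟩

Hence PRS(X_Σ) =
    ⟨2 | 1⟩
    ⟨2 | 1⟩
    ⟨2 | 1⟩
    ⟨2 | 1 1⟩
    ⟨2 | 1 1⟩
    ⟨2 | 1 1 1⟩
    ⟨3 | 0⟩
    ⟨3 | 0⟩
    ⟨3 | 1⟩
    ⟨3 | 1⟩
    ⟨3 | 1 1⟩


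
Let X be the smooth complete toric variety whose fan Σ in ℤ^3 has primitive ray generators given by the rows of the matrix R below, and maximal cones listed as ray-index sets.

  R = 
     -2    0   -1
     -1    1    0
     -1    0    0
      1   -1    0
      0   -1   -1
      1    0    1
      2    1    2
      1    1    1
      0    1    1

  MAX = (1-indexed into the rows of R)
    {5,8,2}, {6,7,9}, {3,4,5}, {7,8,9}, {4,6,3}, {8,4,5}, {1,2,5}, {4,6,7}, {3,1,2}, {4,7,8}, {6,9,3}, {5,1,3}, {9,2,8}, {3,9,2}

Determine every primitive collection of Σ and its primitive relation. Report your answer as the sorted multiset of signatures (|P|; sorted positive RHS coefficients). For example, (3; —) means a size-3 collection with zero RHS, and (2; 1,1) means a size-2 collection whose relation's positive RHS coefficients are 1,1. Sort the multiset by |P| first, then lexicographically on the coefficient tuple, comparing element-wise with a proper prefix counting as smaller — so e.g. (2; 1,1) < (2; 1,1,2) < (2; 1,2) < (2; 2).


|primitive collections| = 16. Relations:

  P = {2,4}:  v_{2} + v_{4} = 0 — sig = (2; —)
  P = {5,9}:  v_{5} + v_{9} = 0 — sig = (2; —)
  P = {1,6}:  v_{1} + v_{6} = v_{3} — sig = (2; 1)
  P = {1,7}:  v_{1} + v_{7} = v_{9} — sig = (2; 1)
  P = {1,8}:  v_{1} + v_{8} = v_{2} — sig = (2; 1)
  P = {2,6}:  v_{2} + v_{6} = v_{9} — sig = (2; 1)
  P = {3,8}:  v_{3} + v_{8} = v_{9} — sig = (2; 1)
  P = {4,9}:  v_{4} + v_{9} = v_{6} — sig = (2; 1)
  P = {5,6}:  v_{5} + v_{6} = v_{4} — sig = (2; 1)
  P = {6,8}:  v_{6} + v_{8} = v_{7} — sig = (2; 1)
  P = {1,4}:  v_{1} + v_{4} = v_{3} + v_{5} — sig = (2; 1,1)
  P = {1,9}:  v_{1} + v_{9} = v_{2} + v_{3} — sig = (2; 1,1)
  P = {2,7}:  v_{2} + v_{7} = v_{8} + v_{9} — sig = (2; 1,1)
  P = {3,7}:  v_{3} + v_{7} = v_{6} + v_{9} — sig = (2; 1,1)
  P = {5,7}:  v_{5} + v_{7} = v_{4} + v_{8} — sig = (2; 1,1)
  P = {2,3,5}:  v_{2} + v_{3} + v_{5} = v_{1} — sig = (3; 1)

Hence PRS(X_Σ) =
{ (2; —) ×2,  (2; 1) ×8,  (2; 1,1) ×5,  (3; 1) }


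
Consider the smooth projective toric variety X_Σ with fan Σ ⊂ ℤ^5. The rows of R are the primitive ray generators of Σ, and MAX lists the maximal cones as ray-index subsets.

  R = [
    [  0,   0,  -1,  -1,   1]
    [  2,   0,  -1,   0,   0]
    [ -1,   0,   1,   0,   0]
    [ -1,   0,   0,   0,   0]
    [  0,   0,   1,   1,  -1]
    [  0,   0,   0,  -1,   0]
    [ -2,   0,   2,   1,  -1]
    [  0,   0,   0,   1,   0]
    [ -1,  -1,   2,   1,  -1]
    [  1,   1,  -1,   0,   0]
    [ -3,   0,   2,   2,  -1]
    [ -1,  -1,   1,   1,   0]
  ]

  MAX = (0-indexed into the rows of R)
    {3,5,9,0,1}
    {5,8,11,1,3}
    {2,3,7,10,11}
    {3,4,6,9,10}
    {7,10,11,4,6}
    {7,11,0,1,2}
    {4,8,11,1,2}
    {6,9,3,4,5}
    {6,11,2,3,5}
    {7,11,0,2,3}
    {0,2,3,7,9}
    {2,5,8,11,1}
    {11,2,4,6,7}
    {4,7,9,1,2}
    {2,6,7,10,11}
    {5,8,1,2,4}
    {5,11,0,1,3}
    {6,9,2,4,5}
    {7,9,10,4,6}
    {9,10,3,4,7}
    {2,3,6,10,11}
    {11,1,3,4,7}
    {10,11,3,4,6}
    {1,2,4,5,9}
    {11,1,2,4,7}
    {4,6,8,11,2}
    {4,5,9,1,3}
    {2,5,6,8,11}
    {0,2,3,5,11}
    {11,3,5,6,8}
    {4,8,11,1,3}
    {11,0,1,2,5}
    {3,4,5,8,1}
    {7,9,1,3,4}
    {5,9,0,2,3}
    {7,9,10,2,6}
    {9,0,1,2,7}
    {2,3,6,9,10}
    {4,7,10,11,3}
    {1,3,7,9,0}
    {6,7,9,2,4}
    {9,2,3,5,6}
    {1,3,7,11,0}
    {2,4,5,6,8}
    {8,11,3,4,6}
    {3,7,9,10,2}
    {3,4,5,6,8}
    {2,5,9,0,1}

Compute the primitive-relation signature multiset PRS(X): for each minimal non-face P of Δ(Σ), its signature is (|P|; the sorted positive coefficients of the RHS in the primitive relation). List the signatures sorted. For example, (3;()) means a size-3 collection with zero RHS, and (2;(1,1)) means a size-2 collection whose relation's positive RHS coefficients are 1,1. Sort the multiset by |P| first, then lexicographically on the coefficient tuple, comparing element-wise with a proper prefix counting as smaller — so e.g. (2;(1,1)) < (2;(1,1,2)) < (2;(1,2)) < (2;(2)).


Σ has 18 primitive collections:

  • {0,4}:  v_{0} + v_{4} = 0 ; sig = (2;())
  • {5,7}:  v_{5} + v_{7} = 0 ; sig = (2;())
  • {1,6}:  v_{1} + v_{6} = v_{4} ; sig = (2;(1))
  • {8,9}:  v_{8} + v_{9} = v_{4} ; sig = (2;(1))
  • {9,11}:  v_{9} + v_{11} = v_{7} ; sig = (2;(1))
  • {0,6}:  v_{0} + v_{6} = v_{2} + v_{3} ; sig = (2;(1,1))
  • {0,8}:  v_{0} + v_{8} = v_{5} + v_{11} ; sig = (2;(1,1))
  • {5,10}:  v_{5} + v_{10} = v_{3} + v_{6} ; sig = (2;(1,1))
  • {7,8}:  v_{7} + v_{8} = v_{4} + v_{11} ; sig = (2;(1,1))
  • {1,10}:  v_{1} + v_{10} = v_{3} + v_{4} + v_{7} ; sig = (2;(1,1,1))
  • {8,10}:  v_{8} + v_{10} = v_{3} + v_{4} + v_{6} + v_{11} ; sig = (2;(1,1,1,1))
  • {0,10}:  v_{0} + v_{10} = v_{2} + 2·v_{3} + v_{7} ; sig = (2;(1,1,2))
  • {1,2,3}:  v_{1} + v_{2} + v_{3} = 0 ; sig = (3;())
  • {2,3,4}:  v_{2} + v_{3} + v_{4} = v_{6} ; sig = (3;(1))
  • {3,6,7}:  v_{3} + v_{6} + v_{7} = v_{10} ; sig = (3;(1))
  • {4,5,11}:  v_{4} + v_{5} + v_{11} = v_{8} ; sig = (3;(1))
  • {2,3,8}:  v_{2} + v_{3} + v_{8} = v_{5} + v_{6} + v_{11} ; sig = (3;(1,1,1))
  • {2,4,10}:  v_{2} + v_{4} + v_{10} = 2·v_{6} + v_{7} ; sig = (3;(1,2))

so the primitive-relation signature multiset is
[(2;()), (2;()), (2;(1)), (2;(1)), (2;(1)), (2;(1,1)), (2;(1,1)), (2;(1,1)), (2;(1,1)), (2;(1,1,1)), (2;(1,1,1,1)), (2;(1,1,2)), (3;()), (3;(1)), (3;(1)), (3;(1)), (3;(1,1,1)), (3;(1,2))]
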